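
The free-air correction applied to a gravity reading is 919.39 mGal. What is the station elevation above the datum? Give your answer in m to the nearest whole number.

h = 919.39 / 0.3086 = 2979.23 m

2979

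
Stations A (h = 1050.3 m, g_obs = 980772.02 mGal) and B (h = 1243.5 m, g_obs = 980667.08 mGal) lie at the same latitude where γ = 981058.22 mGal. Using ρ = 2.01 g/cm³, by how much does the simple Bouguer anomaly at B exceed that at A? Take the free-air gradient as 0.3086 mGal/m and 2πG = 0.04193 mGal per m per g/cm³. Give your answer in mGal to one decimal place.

Δg_SB(A) = 980772.02 − 981058.22 + 0.3086×1050.3 − 0.04193×2.01×1050.3 = -50.60 mGal
Δg_SB(B) = 980667.08 − 981058.22 + 0.3086×1243.5 − 0.04193×2.01×1243.5 = -112.20 mGal
Difference = -112.20 − (-50.60) = -61.60 mGal

-61.6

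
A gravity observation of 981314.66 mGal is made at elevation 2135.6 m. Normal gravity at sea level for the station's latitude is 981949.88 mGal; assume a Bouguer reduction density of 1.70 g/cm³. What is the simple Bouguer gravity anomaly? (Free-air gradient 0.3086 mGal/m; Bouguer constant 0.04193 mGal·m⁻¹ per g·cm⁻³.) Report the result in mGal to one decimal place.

Free-air correction = 0.3086 × 2135.6 = 659.05 mGal
Free-air anomaly = 981314.66 − 981949.88 + (659.05) = 23.83 mGal
Bouguer slab correction = 0.04193 × 1.70 × 2135.6 = 152.23 mGal
Simple Bouguer anomaly = 23.83 − (152.23) = -128.40 mGal

-128.4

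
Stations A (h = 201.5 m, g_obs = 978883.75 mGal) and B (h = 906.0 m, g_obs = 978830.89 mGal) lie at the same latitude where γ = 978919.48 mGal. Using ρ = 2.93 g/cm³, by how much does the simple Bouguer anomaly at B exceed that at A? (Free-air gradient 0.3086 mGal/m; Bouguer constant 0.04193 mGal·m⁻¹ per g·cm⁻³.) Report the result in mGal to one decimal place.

78.0

Δg_SB(A) = 978883.75 − 978919.48 + 0.3086×201.5 − 0.04193×2.93×201.5 = 1.70 mGal
Δg_SB(B) = 978830.89 − 978919.48 + 0.3086×906.0 − 0.04193×2.93×906.0 = 79.70 mGal
Difference = 79.70 − (1.70) = 78.00 mGal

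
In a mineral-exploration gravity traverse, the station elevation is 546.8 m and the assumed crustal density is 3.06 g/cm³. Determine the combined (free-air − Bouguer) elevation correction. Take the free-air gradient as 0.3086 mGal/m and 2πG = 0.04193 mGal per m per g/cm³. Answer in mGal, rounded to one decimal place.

98.6

Combined gradient = 0.3086 − 0.04193 × 3.06 = 0.1802942 mGal/m
Combined elevation correction = 0.1802942 × 546.8 = 98.6 mGal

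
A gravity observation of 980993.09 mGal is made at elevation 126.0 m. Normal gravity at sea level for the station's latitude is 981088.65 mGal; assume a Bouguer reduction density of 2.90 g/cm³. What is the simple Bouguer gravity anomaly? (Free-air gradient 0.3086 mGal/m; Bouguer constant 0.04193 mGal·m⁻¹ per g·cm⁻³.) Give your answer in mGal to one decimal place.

Free-air correction = 0.3086 × 126.0 = 38.88 mGal
Free-air anomaly = 980993.09 − 981088.65 + (38.88) = -56.68 mGal
Bouguer slab correction = 0.04193 × 2.90 × 126.0 = 15.32 mGal
Simple Bouguer anomaly = -56.68 − (15.32) = -72.00 mGal

-72.0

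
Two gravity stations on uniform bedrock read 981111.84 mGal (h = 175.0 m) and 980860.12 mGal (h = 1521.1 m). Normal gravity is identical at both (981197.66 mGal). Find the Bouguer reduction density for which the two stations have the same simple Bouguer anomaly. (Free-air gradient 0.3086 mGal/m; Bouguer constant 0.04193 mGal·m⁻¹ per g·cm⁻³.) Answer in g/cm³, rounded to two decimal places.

Δg_obs = 980860.12 − 981111.84 = -251.72 mGal over Δh = 1521.1 − 175.0 = 1346.1 m
Equal Bouguer anomalies ⇒ Δg_obs + (0.3086 − 0.04193ρ)·Δh = 0
0.3086 − 0.04193ρ = −Δg_obs/Δh = 0.18700
ρ = (0.3086 − 0.18700) / 0.04193 = 2.90 g/cm³

2.90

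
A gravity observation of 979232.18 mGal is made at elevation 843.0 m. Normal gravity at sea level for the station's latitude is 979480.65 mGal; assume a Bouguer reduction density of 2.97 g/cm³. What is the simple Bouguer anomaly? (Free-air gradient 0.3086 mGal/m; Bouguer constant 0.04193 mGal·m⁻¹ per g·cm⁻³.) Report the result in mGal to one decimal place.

Free-air correction = 0.3086 × 843.0 = 260.15 mGal
Free-air anomaly = 979232.18 − 979480.65 + (260.15) = 11.68 mGal
Bouguer slab correction = 0.04193 × 2.97 × 843.0 = 104.98 mGal
Simple Bouguer anomaly = 11.68 − (104.98) = -93.30 mGal

-93.3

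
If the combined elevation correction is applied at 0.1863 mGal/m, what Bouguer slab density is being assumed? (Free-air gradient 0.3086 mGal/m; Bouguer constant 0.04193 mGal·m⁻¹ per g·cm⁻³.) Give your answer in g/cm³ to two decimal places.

2.92

0.1863 = 0.3086 − 0.04193 × ρ
ρ = (0.3086 − 0.1863) / 0.04193 = 2.92 g/cm³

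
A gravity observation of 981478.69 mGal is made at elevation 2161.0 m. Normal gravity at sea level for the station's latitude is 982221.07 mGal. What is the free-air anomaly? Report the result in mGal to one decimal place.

-75.5

Free-air correction = 0.3086 × 2161.0 = 666.88 mGal
Free-air anomaly = 981478.69 − 982221.07 + (666.88) = -75.50 mGal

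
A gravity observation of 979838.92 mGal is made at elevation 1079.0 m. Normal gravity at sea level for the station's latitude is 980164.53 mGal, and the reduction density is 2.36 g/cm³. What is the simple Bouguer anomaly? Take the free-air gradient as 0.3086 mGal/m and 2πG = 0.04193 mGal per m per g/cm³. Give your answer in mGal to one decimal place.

-99.4

Free-air correction = 0.3086 × 1079.0 = 332.98 mGal
Free-air anomaly = 979838.92 − 980164.53 + (332.98) = 7.37 mGal
Bouguer slab correction = 0.04193 × 2.36 × 1079.0 = 106.77 mGal
Simple Bouguer anomaly = 7.37 − (106.77) = -99.40 mGal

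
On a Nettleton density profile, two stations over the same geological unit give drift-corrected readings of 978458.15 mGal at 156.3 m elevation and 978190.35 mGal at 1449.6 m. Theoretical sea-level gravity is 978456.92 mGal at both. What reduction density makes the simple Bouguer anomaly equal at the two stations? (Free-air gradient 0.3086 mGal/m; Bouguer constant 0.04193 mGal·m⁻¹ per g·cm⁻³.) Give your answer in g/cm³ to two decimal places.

2.42

Δg_obs = 978190.35 − 978458.15 = -267.80 mGal over Δh = 1449.6 − 156.3 = 1293.3 m
Equal Bouguer anomalies ⇒ Δg_obs + (0.3086 − 0.04193ρ)·Δh = 0
0.3086 − 0.04193ρ = −Δg_obs/Δh = 0.20707
ρ = (0.3086 − 0.20707) / 0.04193 = 2.42 g/cm³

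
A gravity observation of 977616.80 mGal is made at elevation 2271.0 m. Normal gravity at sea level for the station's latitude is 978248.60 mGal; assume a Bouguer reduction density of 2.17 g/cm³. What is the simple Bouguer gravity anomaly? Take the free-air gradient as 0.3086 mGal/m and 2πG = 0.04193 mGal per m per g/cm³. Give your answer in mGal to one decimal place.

-137.6

Free-air correction = 0.3086 × 2271.0 = 700.83 mGal
Free-air anomaly = 977616.80 − 978248.60 + (700.83) = 69.03 mGal
Bouguer slab correction = 0.04193 × 2.17 × 2271.0 = 206.63 mGal
Simple Bouguer anomaly = 69.03 − (206.63) = -137.60 mGal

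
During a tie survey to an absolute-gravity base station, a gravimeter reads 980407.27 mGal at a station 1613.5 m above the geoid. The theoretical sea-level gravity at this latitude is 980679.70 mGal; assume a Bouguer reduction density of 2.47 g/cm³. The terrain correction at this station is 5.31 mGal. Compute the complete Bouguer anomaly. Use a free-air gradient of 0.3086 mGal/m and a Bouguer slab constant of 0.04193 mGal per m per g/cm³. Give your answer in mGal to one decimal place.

Free-air correction = 0.3086 × 1613.5 = 497.93 mGal
Free-air anomaly = 980407.27 − 980679.70 + (497.93) = 225.50 mGal
Bouguer slab correction = 0.04193 × 2.47 × 1613.5 = 167.11 mGal
Simple Bouguer anomaly = 225.50 − (167.11) = 58.39 mGal
Complete Bouguer anomaly = 58.39 + 5.31 = 63.70 mGal

63.7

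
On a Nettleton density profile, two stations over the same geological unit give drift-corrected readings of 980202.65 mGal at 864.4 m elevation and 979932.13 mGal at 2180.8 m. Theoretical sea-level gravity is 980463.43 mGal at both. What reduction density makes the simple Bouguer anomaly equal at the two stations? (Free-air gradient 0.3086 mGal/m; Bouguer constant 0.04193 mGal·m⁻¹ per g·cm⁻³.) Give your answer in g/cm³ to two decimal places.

Δg_obs = 979932.13 − 980202.65 = -270.52 mGal over Δh = 2180.8 − 864.4 = 1316.4 m
Equal Bouguer anomalies ⇒ Δg_obs + (0.3086 − 0.04193ρ)·Δh = 0
0.3086 − 0.04193ρ = −Δg_obs/Δh = 0.20550
ρ = (0.3086 − 0.20550) / 0.04193 = 2.46 g/cm³

2.46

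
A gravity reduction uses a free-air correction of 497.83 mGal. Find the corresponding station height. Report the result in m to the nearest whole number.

h = 497.83 / 0.3086 = 1613.19 m

1613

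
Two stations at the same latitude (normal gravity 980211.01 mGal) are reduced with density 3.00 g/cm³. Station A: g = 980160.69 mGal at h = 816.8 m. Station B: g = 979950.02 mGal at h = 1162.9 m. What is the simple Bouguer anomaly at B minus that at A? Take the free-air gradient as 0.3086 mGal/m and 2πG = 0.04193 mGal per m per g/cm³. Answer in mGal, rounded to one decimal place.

Δg_SB(A) = 980160.69 − 980211.01 + 0.3086×816.8 − 0.04193×3.00×816.8 = 99.00 mGal
Δg_SB(B) = 979950.02 − 980211.01 + 0.3086×1162.9 − 0.04193×3.00×1162.9 = -48.40 mGal
Difference = -48.40 − (99.00) = -147.40 mGal

-147.4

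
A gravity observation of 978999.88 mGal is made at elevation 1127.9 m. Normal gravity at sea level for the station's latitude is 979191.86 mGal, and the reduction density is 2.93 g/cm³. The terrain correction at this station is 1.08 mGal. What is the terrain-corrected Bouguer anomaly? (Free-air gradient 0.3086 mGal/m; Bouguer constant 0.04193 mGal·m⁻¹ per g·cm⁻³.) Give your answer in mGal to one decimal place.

Free-air correction = 0.3086 × 1127.9 = 348.07 mGal
Free-air anomaly = 978999.88 − 979191.86 + (348.07) = 156.09 mGal
Bouguer slab correction = 0.04193 × 2.93 × 1127.9 = 138.57 mGal
Simple Bouguer anomaly = 156.09 − (138.57) = 17.52 mGal
Complete Bouguer anomaly = 17.52 + 1.08 = 18.60 mGal

18.6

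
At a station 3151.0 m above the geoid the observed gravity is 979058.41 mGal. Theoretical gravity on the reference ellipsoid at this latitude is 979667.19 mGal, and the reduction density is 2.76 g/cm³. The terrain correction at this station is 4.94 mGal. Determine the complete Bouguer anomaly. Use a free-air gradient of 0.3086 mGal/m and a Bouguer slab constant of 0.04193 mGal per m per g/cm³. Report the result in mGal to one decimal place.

Free-air correction = 0.3086 × 3151.0 = 972.40 mGal
Free-air anomaly = 979058.41 − 979667.19 + (972.40) = 363.62 mGal
Bouguer slab correction = 0.04193 × 2.76 × 3151.0 = 364.66 mGal
Simple Bouguer anomaly = 363.62 − (364.66) = -1.04 mGal
Complete Bouguer anomaly = -1.04 + 4.94 = 3.90 mGal

3.9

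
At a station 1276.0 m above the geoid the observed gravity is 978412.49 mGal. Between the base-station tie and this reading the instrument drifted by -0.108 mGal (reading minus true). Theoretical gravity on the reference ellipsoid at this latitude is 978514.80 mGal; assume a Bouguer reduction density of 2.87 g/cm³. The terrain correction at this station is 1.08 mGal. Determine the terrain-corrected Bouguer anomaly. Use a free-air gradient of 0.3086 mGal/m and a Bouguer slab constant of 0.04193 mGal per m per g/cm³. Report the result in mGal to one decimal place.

Drift-corrected reading = 978412.49 − (-0.108) = 978412.598 mGal
Free-air correction = 0.3086 × 1276.0 = 393.77 mGal
Free-air anomaly = 978412.598 − 978514.80 + (393.77) = 291.568 mGal
Bouguer slab correction = 0.04193 × 2.87 × 1276.0 = 153.55 mGal
Simple Bouguer anomaly = 291.568 − (153.55) = 138.018 mGal
Complete Bouguer anomaly = 138.018 + 1.08 = 139.098 mGal

139.1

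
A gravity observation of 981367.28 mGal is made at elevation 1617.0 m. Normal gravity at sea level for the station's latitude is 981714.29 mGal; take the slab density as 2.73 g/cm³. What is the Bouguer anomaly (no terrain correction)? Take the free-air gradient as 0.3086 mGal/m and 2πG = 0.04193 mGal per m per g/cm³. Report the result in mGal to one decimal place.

Free-air correction = 0.3086 × 1617.0 = 499.01 mGal
Free-air anomaly = 981367.28 − 981714.29 + (499.01) = 152.00 mGal
Bouguer slab correction = 0.04193 × 2.73 × 1617.0 = 185.10 mGal
Simple Bouguer anomaly = 152.00 − (185.10) = -33.10 mGal

-33.1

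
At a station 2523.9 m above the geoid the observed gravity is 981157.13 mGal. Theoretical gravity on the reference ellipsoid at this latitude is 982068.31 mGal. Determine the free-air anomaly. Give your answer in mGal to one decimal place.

-132.3

Free-air correction = 0.3086 × 2523.9 = 778.88 mGal
Free-air anomaly = 981157.13 − 982068.31 + (778.88) = -132.30 mGal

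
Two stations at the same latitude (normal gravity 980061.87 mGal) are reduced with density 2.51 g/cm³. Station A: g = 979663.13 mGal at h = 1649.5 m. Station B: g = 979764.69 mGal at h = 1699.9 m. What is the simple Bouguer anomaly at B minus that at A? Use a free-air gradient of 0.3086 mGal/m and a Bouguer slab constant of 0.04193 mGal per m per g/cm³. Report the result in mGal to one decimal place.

Δg_SB(A) = 979663.13 − 980061.87 + 0.3086×1649.5 − 0.04193×2.51×1649.5 = -63.30 mGal
Δg_SB(B) = 979764.69 − 980061.87 + 0.3086×1699.9 − 0.04193×2.51×1699.9 = 48.50 mGal
Difference = 48.50 − (-63.30) = 111.80 mGal

111.8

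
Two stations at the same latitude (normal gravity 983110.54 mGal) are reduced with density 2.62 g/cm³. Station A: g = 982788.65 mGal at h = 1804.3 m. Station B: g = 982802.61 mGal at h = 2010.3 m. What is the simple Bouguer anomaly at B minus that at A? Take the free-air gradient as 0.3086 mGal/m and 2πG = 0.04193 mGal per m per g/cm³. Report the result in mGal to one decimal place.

Δg_SB(A) = 982788.65 − 983110.54 + 0.3086×1804.3 − 0.04193×2.62×1804.3 = 36.70 mGal
Δg_SB(B) = 982802.61 − 983110.54 + 0.3086×2010.3 − 0.04193×2.62×2010.3 = 91.60 mGal
Difference = 91.60 − (36.70) = 54.90 mGal

54.9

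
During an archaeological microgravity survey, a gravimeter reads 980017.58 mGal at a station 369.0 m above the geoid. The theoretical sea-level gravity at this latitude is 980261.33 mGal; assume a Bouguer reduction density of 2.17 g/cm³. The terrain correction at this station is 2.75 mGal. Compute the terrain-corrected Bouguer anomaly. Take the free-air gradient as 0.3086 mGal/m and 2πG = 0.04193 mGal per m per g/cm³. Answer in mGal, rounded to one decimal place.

-160.7

Free-air correction = 0.3086 × 369.0 = 113.87 mGal
Free-air anomaly = 980017.58 − 980261.33 + (113.87) = -129.88 mGal
Bouguer slab correction = 0.04193 × 2.17 × 369.0 = 33.57 mGal
Simple Bouguer anomaly = -129.88 − (33.57) = -163.45 mGal
Complete Bouguer anomaly = -163.45 + 2.75 = -160.70 mGal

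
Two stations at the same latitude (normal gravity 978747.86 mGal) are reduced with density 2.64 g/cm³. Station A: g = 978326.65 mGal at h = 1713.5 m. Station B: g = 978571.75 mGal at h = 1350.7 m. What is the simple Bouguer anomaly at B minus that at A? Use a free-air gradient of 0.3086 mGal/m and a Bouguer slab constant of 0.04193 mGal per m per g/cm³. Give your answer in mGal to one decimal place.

173.3

Δg_SB(A) = 978326.65 − 978747.86 + 0.3086×1713.5 − 0.04193×2.64×1713.5 = -82.10 mGal
Δg_SB(B) = 978571.75 − 978747.86 + 0.3086×1350.7 − 0.04193×2.64×1350.7 = 91.20 mGal
Difference = 91.20 − (-82.10) = 173.30 mGal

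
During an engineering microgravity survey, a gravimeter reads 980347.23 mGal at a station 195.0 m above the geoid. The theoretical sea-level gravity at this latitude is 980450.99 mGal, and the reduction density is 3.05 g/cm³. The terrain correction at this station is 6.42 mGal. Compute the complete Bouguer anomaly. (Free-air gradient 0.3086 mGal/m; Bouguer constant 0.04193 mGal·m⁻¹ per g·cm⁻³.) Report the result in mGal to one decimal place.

-62.1

Free-air correction = 0.3086 × 195.0 = 60.18 mGal
Free-air anomaly = 980347.23 − 980450.99 + (60.18) = -43.58 mGal
Bouguer slab correction = 0.04193 × 3.05 × 195.0 = 24.94 mGal
Simple Bouguer anomaly = -43.58 − (24.94) = -68.52 mGal
Complete Bouguer anomaly = -68.52 + 6.42 = -62.10 mGal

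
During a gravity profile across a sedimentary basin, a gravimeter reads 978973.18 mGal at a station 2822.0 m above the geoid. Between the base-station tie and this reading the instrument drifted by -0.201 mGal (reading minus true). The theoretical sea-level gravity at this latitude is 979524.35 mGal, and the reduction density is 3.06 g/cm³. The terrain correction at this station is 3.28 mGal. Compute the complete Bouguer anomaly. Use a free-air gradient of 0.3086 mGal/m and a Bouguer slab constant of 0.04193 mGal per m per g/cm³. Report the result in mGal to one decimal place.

-38.9

Drift-corrected reading = 978973.18 − (-0.201) = 978973.381 mGal
Free-air correction = 0.3086 × 2822.0 = 870.87 mGal
Free-air anomaly = 978973.381 − 979524.35 + (870.87) = 319.901 mGal
Bouguer slab correction = 0.04193 × 3.06 × 2822.0 = 362.08 mGal
Simple Bouguer anomaly = 319.901 − (362.08) = -42.179 mGal
Complete Bouguer anomaly = -42.179 + 3.28 = -38.899 mGal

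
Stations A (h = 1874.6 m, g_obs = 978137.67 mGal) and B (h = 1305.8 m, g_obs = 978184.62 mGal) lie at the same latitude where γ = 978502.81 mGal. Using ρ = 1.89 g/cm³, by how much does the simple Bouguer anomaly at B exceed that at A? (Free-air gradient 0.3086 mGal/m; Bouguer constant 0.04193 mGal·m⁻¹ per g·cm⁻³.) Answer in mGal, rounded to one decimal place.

Δg_SB(A) = 978137.67 − 978502.81 + 0.3086×1874.6 − 0.04193×1.89×1874.6 = 64.80 mGal
Δg_SB(B) = 978184.62 − 978502.81 + 0.3086×1305.8 − 0.04193×1.89×1305.8 = -18.70 mGal
Difference = -18.70 − (64.80) = -83.50 mGal

-83.5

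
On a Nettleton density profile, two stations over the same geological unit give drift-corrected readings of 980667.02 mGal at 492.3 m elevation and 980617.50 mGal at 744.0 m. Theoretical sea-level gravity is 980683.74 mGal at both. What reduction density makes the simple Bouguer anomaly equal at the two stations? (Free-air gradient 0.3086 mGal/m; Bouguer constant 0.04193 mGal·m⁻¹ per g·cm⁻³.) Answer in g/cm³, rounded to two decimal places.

Δg_obs = 980617.50 − 980667.02 = -49.52 mGal over Δh = 744.0 − 492.3 = 251.7 m
Equal Bouguer anomalies ⇒ Δg_obs + (0.3086 − 0.04193ρ)·Δh = 0
0.3086 − 0.04193ρ = −Δg_obs/Δh = 0.19674
ρ = (0.3086 − 0.19674) / 0.04193 = 2.67 g/cm³

2.67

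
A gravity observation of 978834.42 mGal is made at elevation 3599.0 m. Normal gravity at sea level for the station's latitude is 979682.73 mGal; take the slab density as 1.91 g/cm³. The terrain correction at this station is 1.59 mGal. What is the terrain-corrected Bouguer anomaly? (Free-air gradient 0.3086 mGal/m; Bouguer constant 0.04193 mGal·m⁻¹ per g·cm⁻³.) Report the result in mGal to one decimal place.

-24.3

Free-air correction = 0.3086 × 3599.0 = 1110.65 mGal
Free-air anomaly = 978834.42 − 979682.73 + (1110.65) = 262.34 mGal
Bouguer slab correction = 0.04193 × 1.91 × 3599.0 = 288.23 mGal
Simple Bouguer anomaly = 262.34 − (288.23) = -25.89 mGal
Complete Bouguer anomaly = -25.89 + 1.59 = -24.30 mGal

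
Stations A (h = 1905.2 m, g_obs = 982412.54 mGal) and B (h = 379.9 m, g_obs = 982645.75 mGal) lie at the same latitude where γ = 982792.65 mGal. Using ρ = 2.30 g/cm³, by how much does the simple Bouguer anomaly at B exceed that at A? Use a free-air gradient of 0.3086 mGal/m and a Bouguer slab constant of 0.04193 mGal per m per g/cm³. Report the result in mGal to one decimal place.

-90.4

Δg_SB(A) = 982412.54 − 982792.65 + 0.3086×1905.2 − 0.04193×2.30×1905.2 = 24.10 mGal
Δg_SB(B) = 982645.75 − 982792.65 + 0.3086×379.9 − 0.04193×2.30×379.9 = -66.30 mGal
Difference = -66.30 − (24.10) = -90.40 mGal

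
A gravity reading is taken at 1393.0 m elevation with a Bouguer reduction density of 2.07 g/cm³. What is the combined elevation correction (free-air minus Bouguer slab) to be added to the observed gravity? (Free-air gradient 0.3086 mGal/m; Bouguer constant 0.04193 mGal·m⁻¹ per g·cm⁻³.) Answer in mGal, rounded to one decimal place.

309.0

Combined gradient = 0.3086 − 0.04193 × 2.07 = 0.2218049 mGal/m
Combined elevation correction = 0.2218049 × 1393.0 = 309.0 mGal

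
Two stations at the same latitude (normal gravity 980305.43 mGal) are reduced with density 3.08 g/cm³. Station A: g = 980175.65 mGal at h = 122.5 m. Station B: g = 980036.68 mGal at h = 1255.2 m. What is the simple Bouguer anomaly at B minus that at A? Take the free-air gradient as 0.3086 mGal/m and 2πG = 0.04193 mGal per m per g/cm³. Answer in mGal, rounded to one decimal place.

Δg_SB(A) = 980175.65 − 980305.43 + 0.3086×122.5 − 0.04193×3.08×122.5 = -107.80 mGal
Δg_SB(B) = 980036.68 − 980305.43 + 0.3086×1255.2 − 0.04193×3.08×1255.2 = -43.50 mGal
Difference = -43.50 − (-107.80) = 64.30 mGal

64.3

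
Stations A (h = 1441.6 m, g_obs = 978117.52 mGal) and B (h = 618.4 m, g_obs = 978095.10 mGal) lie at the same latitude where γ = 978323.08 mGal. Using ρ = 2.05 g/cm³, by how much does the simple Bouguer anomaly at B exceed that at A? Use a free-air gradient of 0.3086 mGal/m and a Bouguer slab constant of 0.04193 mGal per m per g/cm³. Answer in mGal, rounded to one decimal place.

Δg_SB(A) = 978117.52 − 978323.08 + 0.3086×1441.6 − 0.04193×2.05×1441.6 = 115.40 mGal
Δg_SB(B) = 978095.10 − 978323.08 + 0.3086×618.4 − 0.04193×2.05×618.4 = -90.30 mGal
Difference = -90.30 − (115.40) = -205.70 mGal

-205.7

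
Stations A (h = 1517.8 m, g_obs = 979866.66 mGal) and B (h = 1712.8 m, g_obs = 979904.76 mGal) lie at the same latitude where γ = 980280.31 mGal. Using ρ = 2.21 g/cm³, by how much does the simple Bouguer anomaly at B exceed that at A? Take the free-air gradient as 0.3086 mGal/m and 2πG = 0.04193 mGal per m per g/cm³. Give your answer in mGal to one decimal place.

80.2

Δg_SB(A) = 979866.66 − 980280.31 + 0.3086×1517.8 − 0.04193×2.21×1517.8 = -85.90 mGal
Δg_SB(B) = 979904.76 − 980280.31 + 0.3086×1712.8 − 0.04193×2.21×1712.8 = -5.70 mGal
Difference = -5.70 − (-85.90) = 80.20 mGal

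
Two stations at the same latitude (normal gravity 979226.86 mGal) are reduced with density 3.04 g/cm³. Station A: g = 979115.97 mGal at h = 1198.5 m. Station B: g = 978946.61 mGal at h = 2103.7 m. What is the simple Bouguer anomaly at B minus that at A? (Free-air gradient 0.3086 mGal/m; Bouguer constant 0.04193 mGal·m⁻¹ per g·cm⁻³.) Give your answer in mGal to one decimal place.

-5.4

Δg_SB(A) = 979115.97 − 979226.86 + 0.3086×1198.5 − 0.04193×3.04×1198.5 = 106.20 mGal
Δg_SB(B) = 978946.61 − 979226.86 + 0.3086×2103.7 − 0.04193×3.04×2103.7 = 100.80 mGal
Difference = 100.80 − (106.20) = -5.40 mGal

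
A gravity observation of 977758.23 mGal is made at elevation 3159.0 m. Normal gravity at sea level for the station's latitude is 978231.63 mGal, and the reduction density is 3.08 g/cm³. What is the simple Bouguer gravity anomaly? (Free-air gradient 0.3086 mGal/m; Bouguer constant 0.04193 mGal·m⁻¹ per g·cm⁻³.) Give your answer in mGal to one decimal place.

Free-air correction = 0.3086 × 3159.0 = 974.87 mGal
Free-air anomaly = 977758.23 − 978231.63 + (974.87) = 501.47 mGal
Bouguer slab correction = 0.04193 × 3.08 × 3159.0 = 407.97 mGal
Simple Bouguer anomaly = 501.47 − (407.97) = 93.50 mGal

93.5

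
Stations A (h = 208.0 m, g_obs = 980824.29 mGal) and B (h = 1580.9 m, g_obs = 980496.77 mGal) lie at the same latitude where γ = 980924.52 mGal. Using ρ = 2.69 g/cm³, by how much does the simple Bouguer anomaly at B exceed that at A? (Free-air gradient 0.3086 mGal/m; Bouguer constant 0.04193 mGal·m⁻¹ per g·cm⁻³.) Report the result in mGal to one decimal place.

Δg_SB(A) = 980824.29 − 980924.52 + 0.3086×208.0 − 0.04193×2.69×208.0 = -59.50 mGal
Δg_SB(B) = 980496.77 − 980924.52 + 0.3086×1580.9 − 0.04193×2.69×1580.9 = -118.20 mGal
Difference = -118.20 − (-59.50) = -58.70 mGal

-58.7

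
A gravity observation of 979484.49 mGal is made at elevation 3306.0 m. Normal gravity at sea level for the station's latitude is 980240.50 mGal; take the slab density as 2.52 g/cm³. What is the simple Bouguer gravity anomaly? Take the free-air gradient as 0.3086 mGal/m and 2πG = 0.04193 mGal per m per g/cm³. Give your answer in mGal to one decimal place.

-85.1

Free-air correction = 0.3086 × 3306.0 = 1020.23 mGal
Free-air anomaly = 979484.49 − 980240.50 + (1020.23) = 264.22 mGal
Bouguer slab correction = 0.04193 × 2.52 × 3306.0 = 349.32 mGal
Simple Bouguer anomaly = 264.22 − (349.32) = -85.10 mGal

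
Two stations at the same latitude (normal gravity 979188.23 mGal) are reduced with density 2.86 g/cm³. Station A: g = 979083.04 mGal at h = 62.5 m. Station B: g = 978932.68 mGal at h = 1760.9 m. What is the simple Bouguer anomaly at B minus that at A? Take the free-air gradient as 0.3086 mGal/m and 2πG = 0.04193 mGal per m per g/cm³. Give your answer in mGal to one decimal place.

170.1

Δg_SB(A) = 979083.04 − 979188.23 + 0.3086×62.5 − 0.04193×2.86×62.5 = -93.40 mGal
Δg_SB(B) = 978932.68 − 979188.23 + 0.3086×1760.9 − 0.04193×2.86×1760.9 = 76.70 mGal
Difference = 76.70 − (-93.40) = 170.10 mGal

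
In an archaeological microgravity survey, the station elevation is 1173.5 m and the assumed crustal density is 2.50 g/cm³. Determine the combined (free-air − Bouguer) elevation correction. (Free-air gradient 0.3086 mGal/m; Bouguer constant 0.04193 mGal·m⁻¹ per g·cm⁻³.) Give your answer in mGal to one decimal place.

239.1

Combined gradient = 0.3086 − 0.04193 × 2.50 = 0.2037750 mGal/m
Combined elevation correction = 0.2037750 × 1173.5 = 239.1 mGal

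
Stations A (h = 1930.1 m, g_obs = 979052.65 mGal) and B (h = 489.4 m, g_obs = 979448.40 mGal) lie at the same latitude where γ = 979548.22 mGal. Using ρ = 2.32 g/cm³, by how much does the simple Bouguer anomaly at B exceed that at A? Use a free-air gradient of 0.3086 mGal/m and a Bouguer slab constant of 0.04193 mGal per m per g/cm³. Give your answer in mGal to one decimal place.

91.3

Δg_SB(A) = 979052.65 − 979548.22 + 0.3086×1930.1 − 0.04193×2.32×1930.1 = -87.70 mGal
Δg_SB(B) = 979448.40 − 979548.22 + 0.3086×489.4 − 0.04193×2.32×489.4 = 3.60 mGal
Difference = 3.60 − (-87.70) = 91.30 mGal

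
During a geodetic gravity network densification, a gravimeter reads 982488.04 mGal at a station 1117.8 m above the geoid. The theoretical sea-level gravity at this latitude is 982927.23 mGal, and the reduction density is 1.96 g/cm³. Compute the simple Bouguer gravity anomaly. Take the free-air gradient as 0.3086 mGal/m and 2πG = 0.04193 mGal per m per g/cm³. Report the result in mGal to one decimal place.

Free-air correction = 0.3086 × 1117.8 = 344.95 mGal
Free-air anomaly = 982488.04 − 982927.23 + (344.95) = -94.24 mGal
Bouguer slab correction = 0.04193 × 1.96 × 1117.8 = 91.86 mGal
Simple Bouguer anomaly = -94.24 − (91.86) = -186.10 mGal

-186.1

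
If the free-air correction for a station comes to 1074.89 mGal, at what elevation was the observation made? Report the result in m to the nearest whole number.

h = 1074.89 / 0.3086 = 3483.12 m

3483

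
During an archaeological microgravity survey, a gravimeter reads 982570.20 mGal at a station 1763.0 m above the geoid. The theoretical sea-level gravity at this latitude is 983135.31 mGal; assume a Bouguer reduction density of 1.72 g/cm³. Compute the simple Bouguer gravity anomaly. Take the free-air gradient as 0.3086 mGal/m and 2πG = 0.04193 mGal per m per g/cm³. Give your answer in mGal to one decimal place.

-148.2

Free-air correction = 0.3086 × 1763.0 = 544.06 mGal
Free-air anomaly = 982570.20 − 983135.31 + (544.06) = -21.05 mGal
Bouguer slab correction = 0.04193 × 1.72 × 1763.0 = 127.15 mGal
Simple Bouguer anomaly = -21.05 − (127.15) = -148.20 mGal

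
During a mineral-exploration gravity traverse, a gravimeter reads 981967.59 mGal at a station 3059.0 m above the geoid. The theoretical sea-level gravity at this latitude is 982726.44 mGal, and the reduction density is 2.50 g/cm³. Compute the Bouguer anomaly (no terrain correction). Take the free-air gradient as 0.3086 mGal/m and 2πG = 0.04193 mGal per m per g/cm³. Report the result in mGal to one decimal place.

-135.5

Free-air correction = 0.3086 × 3059.0 = 944.01 mGal
Free-air anomaly = 981967.59 − 982726.44 + (944.01) = 185.16 mGal
Bouguer slab correction = 0.04193 × 2.50 × 3059.0 = 320.66 mGal
Simple Bouguer anomaly = 185.16 − (320.66) = -135.50 mGal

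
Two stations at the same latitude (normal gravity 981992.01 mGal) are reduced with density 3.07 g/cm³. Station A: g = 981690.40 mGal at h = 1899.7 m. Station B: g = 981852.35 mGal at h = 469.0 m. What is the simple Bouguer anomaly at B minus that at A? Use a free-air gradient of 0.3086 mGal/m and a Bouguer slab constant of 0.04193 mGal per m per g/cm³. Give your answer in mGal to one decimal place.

-95.4

Δg_SB(A) = 981690.40 − 981992.01 + 0.3086×1899.7 − 0.04193×3.07×1899.7 = 40.10 mGal
Δg_SB(B) = 981852.35 − 981992.01 + 0.3086×469.0 − 0.04193×3.07×469.0 = -55.30 mGal
Difference = -55.30 − (40.10) = -95.40 mGal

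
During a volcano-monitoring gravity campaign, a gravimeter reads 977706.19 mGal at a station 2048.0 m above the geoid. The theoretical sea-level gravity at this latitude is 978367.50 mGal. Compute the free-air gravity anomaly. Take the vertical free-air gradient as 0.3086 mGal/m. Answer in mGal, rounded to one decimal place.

-29.3

Free-air correction = 0.3086 × 2048.0 = 632.01 mGal
Free-air anomaly = 977706.19 − 978367.50 + (632.01) = -29.30 mGal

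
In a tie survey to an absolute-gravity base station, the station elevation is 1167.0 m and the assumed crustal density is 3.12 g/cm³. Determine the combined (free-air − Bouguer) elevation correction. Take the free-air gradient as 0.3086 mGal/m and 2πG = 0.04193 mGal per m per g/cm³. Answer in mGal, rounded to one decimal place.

207.5

Combined gradient = 0.3086 − 0.04193 × 3.12 = 0.1777784 mGal/m
Combined elevation correction = 0.1777784 × 1167.0 = 207.5 mGal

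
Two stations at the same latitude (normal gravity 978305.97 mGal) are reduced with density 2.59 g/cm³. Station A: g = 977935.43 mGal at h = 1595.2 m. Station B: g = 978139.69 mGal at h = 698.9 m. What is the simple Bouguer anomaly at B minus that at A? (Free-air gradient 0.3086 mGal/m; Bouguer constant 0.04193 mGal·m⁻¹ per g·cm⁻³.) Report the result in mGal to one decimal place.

25.0

Δg_SB(A) = 977935.43 − 978305.97 + 0.3086×1595.2 − 0.04193×2.59×1595.2 = -51.50 mGal
Δg_SB(B) = 978139.69 − 978305.97 + 0.3086×698.9 − 0.04193×2.59×698.9 = -26.50 mGal
Difference = -26.50 − (-51.50) = 25.00 mGal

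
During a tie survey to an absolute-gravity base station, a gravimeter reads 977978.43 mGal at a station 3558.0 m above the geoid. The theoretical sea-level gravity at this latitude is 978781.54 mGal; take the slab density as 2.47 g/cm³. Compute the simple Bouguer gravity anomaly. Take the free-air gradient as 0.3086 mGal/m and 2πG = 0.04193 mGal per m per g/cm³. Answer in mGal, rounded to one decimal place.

Free-air correction = 0.3086 × 3558.0 = 1098.00 mGal
Free-air anomaly = 977978.43 − 978781.54 + (1098.00) = 294.89 mGal
Bouguer slab correction = 0.04193 × 2.47 × 3558.0 = 368.49 mGal
Simple Bouguer anomaly = 294.89 − (368.49) = -73.60 mGal

-73.6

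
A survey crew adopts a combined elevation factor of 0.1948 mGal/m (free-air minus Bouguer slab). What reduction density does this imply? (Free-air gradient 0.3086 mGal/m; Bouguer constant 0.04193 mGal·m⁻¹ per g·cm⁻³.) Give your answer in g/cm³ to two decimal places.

0.1948 = 0.3086 − 0.04193 × ρ
ρ = (0.3086 − 0.1948) / 0.04193 = 2.71 g/cm³

2.71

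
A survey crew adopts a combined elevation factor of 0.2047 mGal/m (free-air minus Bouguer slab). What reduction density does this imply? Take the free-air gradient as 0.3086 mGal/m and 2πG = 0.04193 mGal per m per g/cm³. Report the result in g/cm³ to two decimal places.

0.2047 = 0.3086 − 0.04193 × ρ
ρ = (0.3086 − 0.2047) / 0.04193 = 2.48 g/cm³

2.48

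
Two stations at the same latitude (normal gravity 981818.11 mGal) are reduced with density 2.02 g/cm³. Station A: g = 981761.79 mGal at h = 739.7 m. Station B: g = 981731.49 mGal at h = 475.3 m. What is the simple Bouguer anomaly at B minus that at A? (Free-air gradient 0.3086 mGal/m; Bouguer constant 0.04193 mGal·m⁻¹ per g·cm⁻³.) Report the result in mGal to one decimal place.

-89.5

Δg_SB(A) = 981761.79 − 981818.11 + 0.3086×739.7 − 0.04193×2.02×739.7 = 109.30 mGal
Δg_SB(B) = 981731.49 − 981818.11 + 0.3086×475.3 − 0.04193×2.02×475.3 = 19.80 mGal
Difference = 19.80 − (109.30) = -89.50 mGal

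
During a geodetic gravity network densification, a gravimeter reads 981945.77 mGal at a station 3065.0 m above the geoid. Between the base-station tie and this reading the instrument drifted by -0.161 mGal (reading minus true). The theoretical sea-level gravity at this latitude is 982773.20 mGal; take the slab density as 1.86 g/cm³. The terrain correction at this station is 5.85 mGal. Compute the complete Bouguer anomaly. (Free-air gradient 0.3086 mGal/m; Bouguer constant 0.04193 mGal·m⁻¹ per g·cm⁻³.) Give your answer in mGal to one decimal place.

-114.6

Drift-corrected reading = 981945.77 − (-0.161) = 981945.931 mGal
Free-air correction = 0.3086 × 3065.0 = 945.86 mGal
Free-air anomaly = 981945.931 − 982773.20 + (945.86) = 118.591 mGal
Bouguer slab correction = 0.04193 × 1.86 × 3065.0 = 239.04 mGal
Simple Bouguer anomaly = 118.591 − (239.04) = -120.449 mGal
Complete Bouguer anomaly = -120.449 + 5.85 = -114.599 mGal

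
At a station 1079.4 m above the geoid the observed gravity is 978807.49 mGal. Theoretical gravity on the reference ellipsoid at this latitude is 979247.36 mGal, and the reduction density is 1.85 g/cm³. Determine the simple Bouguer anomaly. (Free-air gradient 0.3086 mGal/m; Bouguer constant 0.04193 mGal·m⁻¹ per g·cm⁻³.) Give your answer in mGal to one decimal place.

-190.5

Free-air correction = 0.3086 × 1079.4 = 333.10 mGal
Free-air anomaly = 978807.49 − 979247.36 + (333.10) = -106.77 mGal
Bouguer slab correction = 0.04193 × 1.85 × 1079.4 = 83.73 mGal
Simple Bouguer anomaly = -106.77 − (83.73) = -190.50 mGal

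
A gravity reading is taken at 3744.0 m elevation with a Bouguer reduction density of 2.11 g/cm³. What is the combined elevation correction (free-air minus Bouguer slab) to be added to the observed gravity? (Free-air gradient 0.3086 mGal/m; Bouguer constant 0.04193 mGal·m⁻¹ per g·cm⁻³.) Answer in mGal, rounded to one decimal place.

Combined gradient = 0.3086 − 0.04193 × 2.11 = 0.2201277 mGal/m
Combined elevation correction = 0.2201277 × 3744.0 = 824.2 mGal

824.2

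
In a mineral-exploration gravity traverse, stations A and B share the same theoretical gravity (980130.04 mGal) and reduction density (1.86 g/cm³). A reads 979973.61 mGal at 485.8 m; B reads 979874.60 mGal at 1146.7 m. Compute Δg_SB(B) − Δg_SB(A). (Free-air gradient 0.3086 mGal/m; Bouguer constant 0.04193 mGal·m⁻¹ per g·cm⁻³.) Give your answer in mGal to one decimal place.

53.4

Δg_SB(A) = 979973.61 − 980130.04 + 0.3086×485.8 − 0.04193×1.86×485.8 = -44.40 mGal
Δg_SB(B) = 979874.60 − 980130.04 + 0.3086×1146.7 − 0.04193×1.86×1146.7 = 9.00 mGal
Difference = 9.00 − (-44.40) = 53.40 mGal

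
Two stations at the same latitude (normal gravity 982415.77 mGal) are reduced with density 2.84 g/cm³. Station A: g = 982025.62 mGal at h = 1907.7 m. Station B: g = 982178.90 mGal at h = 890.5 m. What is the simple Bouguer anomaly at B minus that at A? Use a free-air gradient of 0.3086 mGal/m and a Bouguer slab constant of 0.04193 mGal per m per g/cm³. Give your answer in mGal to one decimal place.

Δg_SB(A) = 982025.62 − 982415.77 + 0.3086×1907.7 − 0.04193×2.84×1907.7 = -28.60 mGal
Δg_SB(B) = 982178.90 − 982415.77 + 0.3086×890.5 − 0.04193×2.84×890.5 = -68.10 mGal
Difference = -68.10 − (-28.60) = -39.50 mGal

-39.5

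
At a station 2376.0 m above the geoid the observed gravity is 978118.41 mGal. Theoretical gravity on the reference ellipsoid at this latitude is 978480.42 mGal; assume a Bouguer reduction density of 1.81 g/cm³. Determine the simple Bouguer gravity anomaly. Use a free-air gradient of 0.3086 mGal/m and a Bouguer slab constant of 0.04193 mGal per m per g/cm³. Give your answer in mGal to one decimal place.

190.9

Free-air correction = 0.3086 × 2376.0 = 733.23 mGal
Free-air anomaly = 978118.41 − 978480.42 + (733.23) = 371.22 mGal
Bouguer slab correction = 0.04193 × 1.81 × 2376.0 = 180.32 mGal
Simple Bouguer anomaly = 371.22 − (180.32) = 190.90 mGal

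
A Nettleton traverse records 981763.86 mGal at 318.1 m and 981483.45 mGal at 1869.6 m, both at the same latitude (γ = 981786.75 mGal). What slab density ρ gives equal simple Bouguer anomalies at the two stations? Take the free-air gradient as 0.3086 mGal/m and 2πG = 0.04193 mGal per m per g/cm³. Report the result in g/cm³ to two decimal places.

Δg_obs = 981483.45 − 981763.86 = -280.41 mGal over Δh = 1869.6 − 318.1 = 1551.5 m
Equal Bouguer anomalies ⇒ Δg_obs + (0.3086 − 0.04193ρ)·Δh = 0
0.3086 − 0.04193ρ = −Δg_obs/Δh = 0.18073
ρ = (0.3086 − 0.18073) / 0.04193 = 3.05 g/cm³

3.05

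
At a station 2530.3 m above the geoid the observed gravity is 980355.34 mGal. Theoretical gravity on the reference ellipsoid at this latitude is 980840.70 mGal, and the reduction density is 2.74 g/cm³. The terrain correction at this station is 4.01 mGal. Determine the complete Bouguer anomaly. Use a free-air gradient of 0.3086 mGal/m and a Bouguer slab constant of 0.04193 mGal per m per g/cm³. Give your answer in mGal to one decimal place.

8.8

Free-air correction = 0.3086 × 2530.3 = 780.85 mGal
Free-air anomaly = 980355.34 − 980840.70 + (780.85) = 295.49 mGal
Bouguer slab correction = 0.04193 × 2.74 × 2530.3 = 290.70 mGal
Simple Bouguer anomaly = 295.49 − (290.70) = 4.79 mGal
Complete Bouguer anomaly = 4.79 + 4.01 = 8.80 mGal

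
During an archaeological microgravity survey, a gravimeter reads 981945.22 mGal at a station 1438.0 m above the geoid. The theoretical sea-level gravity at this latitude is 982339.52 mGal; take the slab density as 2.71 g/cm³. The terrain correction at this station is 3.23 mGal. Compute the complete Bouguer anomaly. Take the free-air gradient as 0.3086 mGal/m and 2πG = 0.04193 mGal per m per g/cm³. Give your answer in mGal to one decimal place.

-110.7

Free-air correction = 0.3086 × 1438.0 = 443.77 mGal
Free-air anomaly = 981945.22 − 982339.52 + (443.77) = 49.47 mGal
Bouguer slab correction = 0.04193 × 2.71 × 1438.0 = 163.40 mGal
Simple Bouguer anomaly = 49.47 − (163.40) = -113.93 mGal
Complete Bouguer anomaly = -113.93 + 3.23 = -110.70 mGal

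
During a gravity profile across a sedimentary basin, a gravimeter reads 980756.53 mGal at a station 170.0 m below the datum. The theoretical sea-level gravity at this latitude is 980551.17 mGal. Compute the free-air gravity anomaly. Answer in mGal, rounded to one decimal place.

Free-air correction = 0.3086 × -170.0 = -52.46 mGal
Free-air anomaly = 980756.53 − 980551.17 + (-52.46) = 152.90 mGal

152.9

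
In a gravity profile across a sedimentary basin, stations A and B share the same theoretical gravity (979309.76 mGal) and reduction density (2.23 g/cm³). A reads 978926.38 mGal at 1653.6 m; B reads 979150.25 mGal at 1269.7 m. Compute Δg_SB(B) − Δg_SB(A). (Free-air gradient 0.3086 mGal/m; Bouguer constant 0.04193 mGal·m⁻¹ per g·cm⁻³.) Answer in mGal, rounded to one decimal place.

141.3

Δg_SB(A) = 978926.38 − 979309.76 + 0.3086×1653.6 − 0.04193×2.23×1653.6 = -27.70 mGal
Δg_SB(B) = 979150.25 − 979309.76 + 0.3086×1269.7 − 0.04193×2.23×1269.7 = 113.60 mGal
Difference = 113.60 − (-27.70) = 141.30 mGal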